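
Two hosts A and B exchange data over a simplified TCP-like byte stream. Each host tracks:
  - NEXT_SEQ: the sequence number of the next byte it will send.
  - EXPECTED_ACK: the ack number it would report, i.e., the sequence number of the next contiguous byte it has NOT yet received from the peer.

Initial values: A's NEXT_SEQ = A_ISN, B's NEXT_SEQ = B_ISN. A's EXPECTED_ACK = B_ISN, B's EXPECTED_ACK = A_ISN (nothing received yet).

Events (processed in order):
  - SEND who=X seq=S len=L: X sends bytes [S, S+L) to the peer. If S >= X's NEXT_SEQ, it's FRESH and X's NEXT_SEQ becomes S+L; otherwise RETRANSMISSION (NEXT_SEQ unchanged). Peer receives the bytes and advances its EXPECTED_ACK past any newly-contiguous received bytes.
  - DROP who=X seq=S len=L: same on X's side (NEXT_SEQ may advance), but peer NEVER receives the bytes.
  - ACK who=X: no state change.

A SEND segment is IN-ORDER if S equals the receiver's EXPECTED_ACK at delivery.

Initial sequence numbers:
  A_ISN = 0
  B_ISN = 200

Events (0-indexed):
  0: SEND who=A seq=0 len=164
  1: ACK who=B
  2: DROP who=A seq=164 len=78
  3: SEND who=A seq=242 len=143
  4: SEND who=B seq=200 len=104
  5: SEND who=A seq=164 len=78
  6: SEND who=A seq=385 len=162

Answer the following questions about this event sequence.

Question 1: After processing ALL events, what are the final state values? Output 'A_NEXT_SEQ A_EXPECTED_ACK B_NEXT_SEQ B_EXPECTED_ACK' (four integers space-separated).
Answer: 547 304 304 547

Derivation:
After event 0: A_seq=164 A_ack=200 B_seq=200 B_ack=164
After event 1: A_seq=164 A_ack=200 B_seq=200 B_ack=164
After event 2: A_seq=242 A_ack=200 B_seq=200 B_ack=164
After event 3: A_seq=385 A_ack=200 B_seq=200 B_ack=164
After event 4: A_seq=385 A_ack=304 B_seq=304 B_ack=164
After event 5: A_seq=385 A_ack=304 B_seq=304 B_ack=385
After event 6: A_seq=547 A_ack=304 B_seq=304 B_ack=547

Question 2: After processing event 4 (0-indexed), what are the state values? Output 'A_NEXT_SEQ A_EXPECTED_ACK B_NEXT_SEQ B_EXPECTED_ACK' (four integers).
After event 0: A_seq=164 A_ack=200 B_seq=200 B_ack=164
After event 1: A_seq=164 A_ack=200 B_seq=200 B_ack=164
After event 2: A_seq=242 A_ack=200 B_seq=200 B_ack=164
After event 3: A_seq=385 A_ack=200 B_seq=200 B_ack=164
After event 4: A_seq=385 A_ack=304 B_seq=304 B_ack=164

385 304 304 164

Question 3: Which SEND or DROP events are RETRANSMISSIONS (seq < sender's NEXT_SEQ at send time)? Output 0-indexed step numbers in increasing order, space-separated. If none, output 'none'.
Answer: 5

Derivation:
Step 0: SEND seq=0 -> fresh
Step 2: DROP seq=164 -> fresh
Step 3: SEND seq=242 -> fresh
Step 4: SEND seq=200 -> fresh
Step 5: SEND seq=164 -> retransmit
Step 6: SEND seq=385 -> fresh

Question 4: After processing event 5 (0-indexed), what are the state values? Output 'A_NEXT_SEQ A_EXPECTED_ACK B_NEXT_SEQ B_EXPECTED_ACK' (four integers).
After event 0: A_seq=164 A_ack=200 B_seq=200 B_ack=164
After event 1: A_seq=164 A_ack=200 B_seq=200 B_ack=164
After event 2: A_seq=242 A_ack=200 B_seq=200 B_ack=164
After event 3: A_seq=385 A_ack=200 B_seq=200 B_ack=164
After event 4: A_seq=385 A_ack=304 B_seq=304 B_ack=164
After event 5: A_seq=385 A_ack=304 B_seq=304 B_ack=385

385 304 304 385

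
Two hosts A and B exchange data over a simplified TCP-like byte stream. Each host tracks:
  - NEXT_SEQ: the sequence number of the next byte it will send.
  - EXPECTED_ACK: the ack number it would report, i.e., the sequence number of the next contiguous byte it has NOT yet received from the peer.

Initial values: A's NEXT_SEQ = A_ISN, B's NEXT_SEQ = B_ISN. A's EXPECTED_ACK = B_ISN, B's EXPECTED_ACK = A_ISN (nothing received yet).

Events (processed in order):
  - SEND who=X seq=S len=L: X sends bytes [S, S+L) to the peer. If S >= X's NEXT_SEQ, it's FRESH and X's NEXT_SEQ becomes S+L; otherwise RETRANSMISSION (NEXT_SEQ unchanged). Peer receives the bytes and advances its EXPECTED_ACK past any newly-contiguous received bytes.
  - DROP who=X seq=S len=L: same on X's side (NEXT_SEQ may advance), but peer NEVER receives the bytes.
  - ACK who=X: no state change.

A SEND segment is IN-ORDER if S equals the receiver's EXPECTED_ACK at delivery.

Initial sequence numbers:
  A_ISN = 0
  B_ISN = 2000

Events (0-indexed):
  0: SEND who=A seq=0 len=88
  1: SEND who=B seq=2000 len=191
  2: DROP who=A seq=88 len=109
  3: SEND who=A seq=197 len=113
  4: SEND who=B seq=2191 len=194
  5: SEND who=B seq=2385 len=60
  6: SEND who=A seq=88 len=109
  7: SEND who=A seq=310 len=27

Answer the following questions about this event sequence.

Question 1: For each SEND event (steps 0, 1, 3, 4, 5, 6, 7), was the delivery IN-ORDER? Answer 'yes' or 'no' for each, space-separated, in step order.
Step 0: SEND seq=0 -> in-order
Step 1: SEND seq=2000 -> in-order
Step 3: SEND seq=197 -> out-of-order
Step 4: SEND seq=2191 -> in-order
Step 5: SEND seq=2385 -> in-order
Step 6: SEND seq=88 -> in-order
Step 7: SEND seq=310 -> in-order

Answer: yes yes no yes yes yes yes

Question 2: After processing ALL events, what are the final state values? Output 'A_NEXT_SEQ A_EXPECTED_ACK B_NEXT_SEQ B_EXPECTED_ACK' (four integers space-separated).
After event 0: A_seq=88 A_ack=2000 B_seq=2000 B_ack=88
After event 1: A_seq=88 A_ack=2191 B_seq=2191 B_ack=88
After event 2: A_seq=197 A_ack=2191 B_seq=2191 B_ack=88
After event 3: A_seq=310 A_ack=2191 B_seq=2191 B_ack=88
After event 4: A_seq=310 A_ack=2385 B_seq=2385 B_ack=88
After event 5: A_seq=310 A_ack=2445 B_seq=2445 B_ack=88
After event 6: A_seq=310 A_ack=2445 B_seq=2445 B_ack=310
After event 7: A_seq=337 A_ack=2445 B_seq=2445 B_ack=337

Answer: 337 2445 2445 337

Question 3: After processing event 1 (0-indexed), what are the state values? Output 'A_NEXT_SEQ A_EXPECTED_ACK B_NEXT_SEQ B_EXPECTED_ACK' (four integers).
After event 0: A_seq=88 A_ack=2000 B_seq=2000 B_ack=88
After event 1: A_seq=88 A_ack=2191 B_seq=2191 B_ack=88

88 2191 2191 88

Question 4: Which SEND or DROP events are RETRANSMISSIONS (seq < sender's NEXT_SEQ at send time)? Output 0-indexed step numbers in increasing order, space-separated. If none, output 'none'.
Answer: 6

Derivation:
Step 0: SEND seq=0 -> fresh
Step 1: SEND seq=2000 -> fresh
Step 2: DROP seq=88 -> fresh
Step 3: SEND seq=197 -> fresh
Step 4: SEND seq=2191 -> fresh
Step 5: SEND seq=2385 -> fresh
Step 6: SEND seq=88 -> retransmit
Step 7: SEND seq=310 -> fresh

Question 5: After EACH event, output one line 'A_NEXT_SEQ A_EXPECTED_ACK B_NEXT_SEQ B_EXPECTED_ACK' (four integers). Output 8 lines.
88 2000 2000 88
88 2191 2191 88
197 2191 2191 88
310 2191 2191 88
310 2385 2385 88
310 2445 2445 88
310 2445 2445 310
337 2445 2445 337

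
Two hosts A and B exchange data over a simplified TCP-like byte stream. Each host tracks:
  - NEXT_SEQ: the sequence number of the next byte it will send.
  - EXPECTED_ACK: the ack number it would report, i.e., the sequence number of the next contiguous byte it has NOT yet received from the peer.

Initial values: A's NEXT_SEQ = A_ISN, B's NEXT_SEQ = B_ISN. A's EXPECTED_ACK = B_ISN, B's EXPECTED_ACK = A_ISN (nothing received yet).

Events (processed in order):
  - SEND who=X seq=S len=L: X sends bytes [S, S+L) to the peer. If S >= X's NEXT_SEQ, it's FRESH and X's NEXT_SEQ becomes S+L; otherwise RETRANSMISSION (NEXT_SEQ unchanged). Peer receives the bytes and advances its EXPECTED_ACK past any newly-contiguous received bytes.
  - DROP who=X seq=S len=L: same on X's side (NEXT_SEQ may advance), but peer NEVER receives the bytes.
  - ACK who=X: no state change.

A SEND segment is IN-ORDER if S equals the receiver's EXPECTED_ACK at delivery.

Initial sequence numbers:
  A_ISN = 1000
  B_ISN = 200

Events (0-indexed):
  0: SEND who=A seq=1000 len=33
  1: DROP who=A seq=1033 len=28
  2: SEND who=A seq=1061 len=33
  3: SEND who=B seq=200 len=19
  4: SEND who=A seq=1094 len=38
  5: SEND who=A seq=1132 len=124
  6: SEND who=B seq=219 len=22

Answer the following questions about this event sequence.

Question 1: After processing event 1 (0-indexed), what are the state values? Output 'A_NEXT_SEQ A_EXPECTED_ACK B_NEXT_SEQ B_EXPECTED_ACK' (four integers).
After event 0: A_seq=1033 A_ack=200 B_seq=200 B_ack=1033
After event 1: A_seq=1061 A_ack=200 B_seq=200 B_ack=1033

1061 200 200 1033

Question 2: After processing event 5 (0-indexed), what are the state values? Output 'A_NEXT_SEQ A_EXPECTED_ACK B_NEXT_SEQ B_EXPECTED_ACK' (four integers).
After event 0: A_seq=1033 A_ack=200 B_seq=200 B_ack=1033
After event 1: A_seq=1061 A_ack=200 B_seq=200 B_ack=1033
After event 2: A_seq=1094 A_ack=200 B_seq=200 B_ack=1033
After event 3: A_seq=1094 A_ack=219 B_seq=219 B_ack=1033
After event 4: A_seq=1132 A_ack=219 B_seq=219 B_ack=1033
After event 5: A_seq=1256 A_ack=219 B_seq=219 B_ack=1033

1256 219 219 1033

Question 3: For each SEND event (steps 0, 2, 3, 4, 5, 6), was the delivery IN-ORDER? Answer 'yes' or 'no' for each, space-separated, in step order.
Answer: yes no yes no no yes

Derivation:
Step 0: SEND seq=1000 -> in-order
Step 2: SEND seq=1061 -> out-of-order
Step 3: SEND seq=200 -> in-order
Step 4: SEND seq=1094 -> out-of-order
Step 5: SEND seq=1132 -> out-of-order
Step 6: SEND seq=219 -> in-order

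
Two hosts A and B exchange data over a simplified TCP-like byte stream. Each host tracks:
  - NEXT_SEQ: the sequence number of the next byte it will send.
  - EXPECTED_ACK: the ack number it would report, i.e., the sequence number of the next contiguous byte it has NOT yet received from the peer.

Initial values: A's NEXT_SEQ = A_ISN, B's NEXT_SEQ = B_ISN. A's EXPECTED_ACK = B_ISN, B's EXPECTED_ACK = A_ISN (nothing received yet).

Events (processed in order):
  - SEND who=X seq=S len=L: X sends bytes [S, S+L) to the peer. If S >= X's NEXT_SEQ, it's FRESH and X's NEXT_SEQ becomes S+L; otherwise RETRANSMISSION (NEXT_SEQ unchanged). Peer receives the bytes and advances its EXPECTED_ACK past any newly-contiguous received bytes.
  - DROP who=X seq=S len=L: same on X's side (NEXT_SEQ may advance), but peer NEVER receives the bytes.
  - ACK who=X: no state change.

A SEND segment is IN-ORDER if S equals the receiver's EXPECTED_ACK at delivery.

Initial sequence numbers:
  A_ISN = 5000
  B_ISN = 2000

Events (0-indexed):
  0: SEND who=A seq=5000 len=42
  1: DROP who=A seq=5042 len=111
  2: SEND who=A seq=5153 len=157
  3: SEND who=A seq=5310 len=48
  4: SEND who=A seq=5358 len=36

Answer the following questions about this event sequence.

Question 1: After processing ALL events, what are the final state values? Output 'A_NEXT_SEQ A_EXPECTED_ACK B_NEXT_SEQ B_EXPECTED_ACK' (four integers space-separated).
Answer: 5394 2000 2000 5042

Derivation:
After event 0: A_seq=5042 A_ack=2000 B_seq=2000 B_ack=5042
After event 1: A_seq=5153 A_ack=2000 B_seq=2000 B_ack=5042
After event 2: A_seq=5310 A_ack=2000 B_seq=2000 B_ack=5042
After event 3: A_seq=5358 A_ack=2000 B_seq=2000 B_ack=5042
After event 4: A_seq=5394 A_ack=2000 B_seq=2000 B_ack=5042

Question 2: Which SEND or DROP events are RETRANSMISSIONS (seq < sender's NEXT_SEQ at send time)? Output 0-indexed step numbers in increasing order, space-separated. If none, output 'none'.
Answer: none

Derivation:
Step 0: SEND seq=5000 -> fresh
Step 1: DROP seq=5042 -> fresh
Step 2: SEND seq=5153 -> fresh
Step 3: SEND seq=5310 -> fresh
Step 4: SEND seq=5358 -> fresh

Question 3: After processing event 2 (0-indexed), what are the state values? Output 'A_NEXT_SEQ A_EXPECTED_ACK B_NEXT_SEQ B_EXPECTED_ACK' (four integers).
After event 0: A_seq=5042 A_ack=2000 B_seq=2000 B_ack=5042
After event 1: A_seq=5153 A_ack=2000 B_seq=2000 B_ack=5042
After event 2: A_seq=5310 A_ack=2000 B_seq=2000 B_ack=5042

5310 2000 2000 5042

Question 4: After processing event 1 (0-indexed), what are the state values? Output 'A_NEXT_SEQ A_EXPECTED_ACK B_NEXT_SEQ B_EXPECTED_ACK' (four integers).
After event 0: A_seq=5042 A_ack=2000 B_seq=2000 B_ack=5042
After event 1: A_seq=5153 A_ack=2000 B_seq=2000 B_ack=5042

5153 2000 2000 5042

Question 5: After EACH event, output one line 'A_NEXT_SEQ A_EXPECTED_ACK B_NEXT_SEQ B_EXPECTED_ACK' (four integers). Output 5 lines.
5042 2000 2000 5042
5153 2000 2000 5042
5310 2000 2000 5042
5358 2000 2000 5042
5394 2000 2000 5042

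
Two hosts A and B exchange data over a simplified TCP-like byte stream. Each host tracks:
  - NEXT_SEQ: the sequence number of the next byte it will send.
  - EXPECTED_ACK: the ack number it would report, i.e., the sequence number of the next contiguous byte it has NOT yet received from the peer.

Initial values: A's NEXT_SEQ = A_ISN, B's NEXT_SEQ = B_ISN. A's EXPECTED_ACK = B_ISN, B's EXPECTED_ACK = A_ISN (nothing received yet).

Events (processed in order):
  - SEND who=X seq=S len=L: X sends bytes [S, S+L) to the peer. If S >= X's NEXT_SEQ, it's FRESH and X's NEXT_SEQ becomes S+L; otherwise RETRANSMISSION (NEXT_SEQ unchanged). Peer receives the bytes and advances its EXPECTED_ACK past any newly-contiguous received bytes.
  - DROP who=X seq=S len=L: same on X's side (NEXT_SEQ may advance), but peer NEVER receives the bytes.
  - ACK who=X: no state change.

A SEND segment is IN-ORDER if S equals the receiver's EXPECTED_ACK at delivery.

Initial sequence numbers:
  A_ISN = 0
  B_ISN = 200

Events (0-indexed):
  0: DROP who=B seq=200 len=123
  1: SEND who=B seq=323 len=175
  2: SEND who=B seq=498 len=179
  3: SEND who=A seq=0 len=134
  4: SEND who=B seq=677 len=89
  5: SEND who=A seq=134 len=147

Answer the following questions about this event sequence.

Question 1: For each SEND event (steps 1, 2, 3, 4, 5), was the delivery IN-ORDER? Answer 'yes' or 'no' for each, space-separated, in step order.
Answer: no no yes no yes

Derivation:
Step 1: SEND seq=323 -> out-of-order
Step 2: SEND seq=498 -> out-of-order
Step 3: SEND seq=0 -> in-order
Step 4: SEND seq=677 -> out-of-order
Step 5: SEND seq=134 -> in-order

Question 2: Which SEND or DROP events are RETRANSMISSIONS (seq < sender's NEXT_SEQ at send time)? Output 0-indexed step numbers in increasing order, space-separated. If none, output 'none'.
Step 0: DROP seq=200 -> fresh
Step 1: SEND seq=323 -> fresh
Step 2: SEND seq=498 -> fresh
Step 3: SEND seq=0 -> fresh
Step 4: SEND seq=677 -> fresh
Step 5: SEND seq=134 -> fresh

Answer: none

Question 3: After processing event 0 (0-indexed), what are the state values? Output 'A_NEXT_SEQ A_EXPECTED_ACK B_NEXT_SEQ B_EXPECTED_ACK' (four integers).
After event 0: A_seq=0 A_ack=200 B_seq=323 B_ack=0

0 200 323 0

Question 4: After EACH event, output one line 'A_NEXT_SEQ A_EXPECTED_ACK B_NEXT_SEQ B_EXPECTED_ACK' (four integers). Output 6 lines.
0 200 323 0
0 200 498 0
0 200 677 0
134 200 677 134
134 200 766 134
281 200 766 281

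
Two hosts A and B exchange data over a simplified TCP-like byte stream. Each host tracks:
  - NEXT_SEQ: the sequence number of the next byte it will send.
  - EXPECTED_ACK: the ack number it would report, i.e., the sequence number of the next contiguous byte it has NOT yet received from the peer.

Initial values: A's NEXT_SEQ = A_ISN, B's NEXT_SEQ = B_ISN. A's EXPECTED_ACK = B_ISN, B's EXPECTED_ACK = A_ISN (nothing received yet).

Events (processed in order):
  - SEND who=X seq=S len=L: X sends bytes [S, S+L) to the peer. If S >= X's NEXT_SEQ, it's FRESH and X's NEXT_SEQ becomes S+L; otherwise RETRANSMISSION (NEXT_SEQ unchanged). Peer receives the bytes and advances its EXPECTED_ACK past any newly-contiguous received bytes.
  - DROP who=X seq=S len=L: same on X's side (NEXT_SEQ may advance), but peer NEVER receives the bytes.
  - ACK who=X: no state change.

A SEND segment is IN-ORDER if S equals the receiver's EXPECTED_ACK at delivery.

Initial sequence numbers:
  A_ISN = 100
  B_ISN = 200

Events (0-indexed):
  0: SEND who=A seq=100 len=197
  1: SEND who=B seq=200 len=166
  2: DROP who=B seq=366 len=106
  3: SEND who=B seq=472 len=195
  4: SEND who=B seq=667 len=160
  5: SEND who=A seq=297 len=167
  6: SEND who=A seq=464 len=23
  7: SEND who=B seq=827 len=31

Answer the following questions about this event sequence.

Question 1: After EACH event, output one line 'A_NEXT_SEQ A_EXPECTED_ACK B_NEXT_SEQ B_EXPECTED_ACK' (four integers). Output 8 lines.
297 200 200 297
297 366 366 297
297 366 472 297
297 366 667 297
297 366 827 297
464 366 827 464
487 366 827 487
487 366 858 487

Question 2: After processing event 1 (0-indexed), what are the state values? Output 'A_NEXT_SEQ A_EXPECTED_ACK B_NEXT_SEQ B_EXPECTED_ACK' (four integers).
After event 0: A_seq=297 A_ack=200 B_seq=200 B_ack=297
After event 1: A_seq=297 A_ack=366 B_seq=366 B_ack=297

297 366 366 297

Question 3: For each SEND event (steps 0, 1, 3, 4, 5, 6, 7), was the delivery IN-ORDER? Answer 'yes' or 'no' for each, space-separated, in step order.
Answer: yes yes no no yes yes no

Derivation:
Step 0: SEND seq=100 -> in-order
Step 1: SEND seq=200 -> in-order
Step 3: SEND seq=472 -> out-of-order
Step 4: SEND seq=667 -> out-of-order
Step 5: SEND seq=297 -> in-order
Step 6: SEND seq=464 -> in-order
Step 7: SEND seq=827 -> out-of-order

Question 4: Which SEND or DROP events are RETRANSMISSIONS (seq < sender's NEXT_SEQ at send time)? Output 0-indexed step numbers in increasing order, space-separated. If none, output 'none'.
Step 0: SEND seq=100 -> fresh
Step 1: SEND seq=200 -> fresh
Step 2: DROP seq=366 -> fresh
Step 3: SEND seq=472 -> fresh
Step 4: SEND seq=667 -> fresh
Step 5: SEND seq=297 -> fresh
Step 6: SEND seq=464 -> fresh
Step 7: SEND seq=827 -> fresh

Answer: none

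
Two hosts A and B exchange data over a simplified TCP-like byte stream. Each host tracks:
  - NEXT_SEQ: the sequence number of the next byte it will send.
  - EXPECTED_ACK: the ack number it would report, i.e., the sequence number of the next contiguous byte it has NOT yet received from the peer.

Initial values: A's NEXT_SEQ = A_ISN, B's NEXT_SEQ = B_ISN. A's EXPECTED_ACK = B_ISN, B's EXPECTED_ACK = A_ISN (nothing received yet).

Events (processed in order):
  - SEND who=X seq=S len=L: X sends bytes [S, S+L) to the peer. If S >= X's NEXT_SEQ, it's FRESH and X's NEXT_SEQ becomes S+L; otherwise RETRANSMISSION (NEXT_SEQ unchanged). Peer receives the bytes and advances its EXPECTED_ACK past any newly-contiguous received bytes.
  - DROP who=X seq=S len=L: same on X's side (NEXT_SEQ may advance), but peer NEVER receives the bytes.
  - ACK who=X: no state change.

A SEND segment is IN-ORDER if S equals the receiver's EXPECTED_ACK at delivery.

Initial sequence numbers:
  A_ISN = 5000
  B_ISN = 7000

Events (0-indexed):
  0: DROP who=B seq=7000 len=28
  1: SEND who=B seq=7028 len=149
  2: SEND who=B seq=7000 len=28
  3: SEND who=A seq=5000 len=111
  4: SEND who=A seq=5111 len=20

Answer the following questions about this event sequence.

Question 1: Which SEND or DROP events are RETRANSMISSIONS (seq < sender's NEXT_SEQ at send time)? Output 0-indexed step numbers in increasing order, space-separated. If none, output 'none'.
Step 0: DROP seq=7000 -> fresh
Step 1: SEND seq=7028 -> fresh
Step 2: SEND seq=7000 -> retransmit
Step 3: SEND seq=5000 -> fresh
Step 4: SEND seq=5111 -> fresh

Answer: 2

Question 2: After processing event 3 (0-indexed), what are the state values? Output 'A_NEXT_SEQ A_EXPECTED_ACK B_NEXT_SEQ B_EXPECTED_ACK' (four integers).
After event 0: A_seq=5000 A_ack=7000 B_seq=7028 B_ack=5000
After event 1: A_seq=5000 A_ack=7000 B_seq=7177 B_ack=5000
After event 2: A_seq=5000 A_ack=7177 B_seq=7177 B_ack=5000
After event 3: A_seq=5111 A_ack=7177 B_seq=7177 B_ack=5111

5111 7177 7177 5111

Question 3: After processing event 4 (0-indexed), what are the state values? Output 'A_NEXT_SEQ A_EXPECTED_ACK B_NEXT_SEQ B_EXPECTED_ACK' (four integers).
After event 0: A_seq=5000 A_ack=7000 B_seq=7028 B_ack=5000
After event 1: A_seq=5000 A_ack=7000 B_seq=7177 B_ack=5000
After event 2: A_seq=5000 A_ack=7177 B_seq=7177 B_ack=5000
After event 3: A_seq=5111 A_ack=7177 B_seq=7177 B_ack=5111
After event 4: A_seq=5131 A_ack=7177 B_seq=7177 B_ack=5131

5131 7177 7177 5131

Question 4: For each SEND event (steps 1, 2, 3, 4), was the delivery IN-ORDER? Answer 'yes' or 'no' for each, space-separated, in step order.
Step 1: SEND seq=7028 -> out-of-order
Step 2: SEND seq=7000 -> in-order
Step 3: SEND seq=5000 -> in-order
Step 4: SEND seq=5111 -> in-order

Answer: no yes yes yes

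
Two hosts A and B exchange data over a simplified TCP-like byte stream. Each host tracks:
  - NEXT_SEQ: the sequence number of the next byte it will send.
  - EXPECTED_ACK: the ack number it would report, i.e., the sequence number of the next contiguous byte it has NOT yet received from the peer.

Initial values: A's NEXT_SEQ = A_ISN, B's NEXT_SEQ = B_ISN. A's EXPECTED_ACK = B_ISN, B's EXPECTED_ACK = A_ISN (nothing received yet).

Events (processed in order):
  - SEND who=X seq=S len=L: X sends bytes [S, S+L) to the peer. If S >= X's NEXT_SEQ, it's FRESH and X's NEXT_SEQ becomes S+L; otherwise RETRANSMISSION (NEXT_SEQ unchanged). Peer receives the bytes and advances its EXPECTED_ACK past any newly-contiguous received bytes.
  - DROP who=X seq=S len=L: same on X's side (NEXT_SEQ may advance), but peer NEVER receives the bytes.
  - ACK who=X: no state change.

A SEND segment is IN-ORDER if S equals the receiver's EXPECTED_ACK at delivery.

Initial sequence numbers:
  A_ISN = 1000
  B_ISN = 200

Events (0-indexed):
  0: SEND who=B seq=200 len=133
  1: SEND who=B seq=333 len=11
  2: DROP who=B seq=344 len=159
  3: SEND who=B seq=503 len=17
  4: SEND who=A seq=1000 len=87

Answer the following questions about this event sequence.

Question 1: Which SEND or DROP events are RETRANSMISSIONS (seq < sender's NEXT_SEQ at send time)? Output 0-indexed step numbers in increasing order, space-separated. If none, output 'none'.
Step 0: SEND seq=200 -> fresh
Step 1: SEND seq=333 -> fresh
Step 2: DROP seq=344 -> fresh
Step 3: SEND seq=503 -> fresh
Step 4: SEND seq=1000 -> fresh

Answer: none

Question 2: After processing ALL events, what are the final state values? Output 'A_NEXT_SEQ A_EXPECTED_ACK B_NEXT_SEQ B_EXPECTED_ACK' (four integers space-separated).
After event 0: A_seq=1000 A_ack=333 B_seq=333 B_ack=1000
After event 1: A_seq=1000 A_ack=344 B_seq=344 B_ack=1000
After event 2: A_seq=1000 A_ack=344 B_seq=503 B_ack=1000
After event 3: A_seq=1000 A_ack=344 B_seq=520 B_ack=1000
After event 4: A_seq=1087 A_ack=344 B_seq=520 B_ack=1087

Answer: 1087 344 520 1087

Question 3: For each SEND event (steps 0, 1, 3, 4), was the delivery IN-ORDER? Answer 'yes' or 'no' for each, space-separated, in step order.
Step 0: SEND seq=200 -> in-order
Step 1: SEND seq=333 -> in-order
Step 3: SEND seq=503 -> out-of-order
Step 4: SEND seq=1000 -> in-order

Answer: yes yes no yes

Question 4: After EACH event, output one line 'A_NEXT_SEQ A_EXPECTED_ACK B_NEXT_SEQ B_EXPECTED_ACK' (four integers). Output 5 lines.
1000 333 333 1000
1000 344 344 1000
1000 344 503 1000
1000 344 520 1000
1087 344 520 1087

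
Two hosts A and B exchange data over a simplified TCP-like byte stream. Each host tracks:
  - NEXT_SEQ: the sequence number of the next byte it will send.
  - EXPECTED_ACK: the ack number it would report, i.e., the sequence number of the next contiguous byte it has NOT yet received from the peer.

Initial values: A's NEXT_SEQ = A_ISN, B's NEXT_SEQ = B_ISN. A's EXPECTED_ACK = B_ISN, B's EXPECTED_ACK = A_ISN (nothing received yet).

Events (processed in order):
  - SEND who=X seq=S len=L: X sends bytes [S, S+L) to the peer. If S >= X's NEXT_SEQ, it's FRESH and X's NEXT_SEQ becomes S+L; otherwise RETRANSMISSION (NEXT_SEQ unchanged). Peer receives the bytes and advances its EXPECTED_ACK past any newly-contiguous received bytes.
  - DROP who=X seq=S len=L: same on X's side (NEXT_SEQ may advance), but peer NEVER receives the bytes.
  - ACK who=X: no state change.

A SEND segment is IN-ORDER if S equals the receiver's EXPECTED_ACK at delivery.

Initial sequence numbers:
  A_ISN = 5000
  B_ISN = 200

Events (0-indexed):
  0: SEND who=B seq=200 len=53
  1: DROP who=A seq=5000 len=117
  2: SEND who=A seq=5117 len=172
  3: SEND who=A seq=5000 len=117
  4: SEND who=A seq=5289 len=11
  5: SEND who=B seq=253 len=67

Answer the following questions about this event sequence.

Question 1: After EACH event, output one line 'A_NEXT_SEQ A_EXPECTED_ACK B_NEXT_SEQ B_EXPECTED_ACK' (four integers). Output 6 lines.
5000 253 253 5000
5117 253 253 5000
5289 253 253 5000
5289 253 253 5289
5300 253 253 5300
5300 320 320 5300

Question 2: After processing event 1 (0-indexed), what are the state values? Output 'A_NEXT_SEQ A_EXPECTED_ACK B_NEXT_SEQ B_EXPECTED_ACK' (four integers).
After event 0: A_seq=5000 A_ack=253 B_seq=253 B_ack=5000
After event 1: A_seq=5117 A_ack=253 B_seq=253 B_ack=5000

5117 253 253 5000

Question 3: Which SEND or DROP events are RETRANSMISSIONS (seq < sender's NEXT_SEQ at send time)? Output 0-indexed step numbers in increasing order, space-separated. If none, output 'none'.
Step 0: SEND seq=200 -> fresh
Step 1: DROP seq=5000 -> fresh
Step 2: SEND seq=5117 -> fresh
Step 3: SEND seq=5000 -> retransmit
Step 4: SEND seq=5289 -> fresh
Step 5: SEND seq=253 -> fresh

Answer: 3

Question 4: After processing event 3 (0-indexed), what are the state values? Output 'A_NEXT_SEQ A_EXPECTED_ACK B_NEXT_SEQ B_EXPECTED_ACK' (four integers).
After event 0: A_seq=5000 A_ack=253 B_seq=253 B_ack=5000
After event 1: A_seq=5117 A_ack=253 B_seq=253 B_ack=5000
After event 2: A_seq=5289 A_ack=253 B_seq=253 B_ack=5000
After event 3: A_seq=5289 A_ack=253 B_seq=253 B_ack=5289

5289 253 253 5289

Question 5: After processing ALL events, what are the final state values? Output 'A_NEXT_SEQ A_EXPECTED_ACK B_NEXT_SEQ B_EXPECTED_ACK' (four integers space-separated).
After event 0: A_seq=5000 A_ack=253 B_seq=253 B_ack=5000
After event 1: A_seq=5117 A_ack=253 B_seq=253 B_ack=5000
After event 2: A_seq=5289 A_ack=253 B_seq=253 B_ack=5000
After event 3: A_seq=5289 A_ack=253 B_seq=253 B_ack=5289
After event 4: A_seq=5300 A_ack=253 B_seq=253 B_ack=5300
After event 5: A_seq=5300 A_ack=320 B_seq=320 B_ack=5300

Answer: 5300 320 320 5300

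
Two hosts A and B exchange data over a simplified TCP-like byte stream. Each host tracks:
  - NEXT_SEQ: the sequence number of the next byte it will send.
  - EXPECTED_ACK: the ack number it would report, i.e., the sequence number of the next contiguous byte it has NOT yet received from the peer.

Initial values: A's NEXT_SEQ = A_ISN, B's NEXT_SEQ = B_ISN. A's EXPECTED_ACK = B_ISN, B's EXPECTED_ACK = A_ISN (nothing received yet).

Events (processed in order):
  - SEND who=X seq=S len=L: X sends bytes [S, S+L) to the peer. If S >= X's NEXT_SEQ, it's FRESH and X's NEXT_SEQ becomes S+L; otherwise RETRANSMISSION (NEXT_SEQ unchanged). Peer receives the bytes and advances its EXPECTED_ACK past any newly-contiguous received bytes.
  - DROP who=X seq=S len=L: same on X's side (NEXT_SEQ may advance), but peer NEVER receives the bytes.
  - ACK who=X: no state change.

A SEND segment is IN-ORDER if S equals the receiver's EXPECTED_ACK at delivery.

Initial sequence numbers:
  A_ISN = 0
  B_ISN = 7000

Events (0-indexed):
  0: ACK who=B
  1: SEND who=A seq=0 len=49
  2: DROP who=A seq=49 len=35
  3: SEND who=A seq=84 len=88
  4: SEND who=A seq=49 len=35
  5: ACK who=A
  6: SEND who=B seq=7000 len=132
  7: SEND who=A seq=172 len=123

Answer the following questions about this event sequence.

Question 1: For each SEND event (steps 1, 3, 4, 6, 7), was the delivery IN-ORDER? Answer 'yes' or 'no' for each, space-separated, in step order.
Answer: yes no yes yes yes

Derivation:
Step 1: SEND seq=0 -> in-order
Step 3: SEND seq=84 -> out-of-order
Step 4: SEND seq=49 -> in-order
Step 6: SEND seq=7000 -> in-order
Step 7: SEND seq=172 -> in-order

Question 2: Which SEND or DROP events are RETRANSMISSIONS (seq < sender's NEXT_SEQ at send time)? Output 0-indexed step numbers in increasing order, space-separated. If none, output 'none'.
Step 1: SEND seq=0 -> fresh
Step 2: DROP seq=49 -> fresh
Step 3: SEND seq=84 -> fresh
Step 4: SEND seq=49 -> retransmit
Step 6: SEND seq=7000 -> fresh
Step 7: SEND seq=172 -> fresh

Answer: 4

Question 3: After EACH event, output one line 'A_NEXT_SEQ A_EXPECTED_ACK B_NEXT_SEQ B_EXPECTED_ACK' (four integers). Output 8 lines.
0 7000 7000 0
49 7000 7000 49
84 7000 7000 49
172 7000 7000 49
172 7000 7000 172
172 7000 7000 172
172 7132 7132 172
295 7132 7132 295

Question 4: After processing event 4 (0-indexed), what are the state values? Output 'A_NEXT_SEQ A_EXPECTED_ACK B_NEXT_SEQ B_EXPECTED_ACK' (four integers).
After event 0: A_seq=0 A_ack=7000 B_seq=7000 B_ack=0
After event 1: A_seq=49 A_ack=7000 B_seq=7000 B_ack=49
After event 2: A_seq=84 A_ack=7000 B_seq=7000 B_ack=49
After event 3: A_seq=172 A_ack=7000 B_seq=7000 B_ack=49
After event 4: A_seq=172 A_ack=7000 B_seq=7000 B_ack=172

172 7000 7000 172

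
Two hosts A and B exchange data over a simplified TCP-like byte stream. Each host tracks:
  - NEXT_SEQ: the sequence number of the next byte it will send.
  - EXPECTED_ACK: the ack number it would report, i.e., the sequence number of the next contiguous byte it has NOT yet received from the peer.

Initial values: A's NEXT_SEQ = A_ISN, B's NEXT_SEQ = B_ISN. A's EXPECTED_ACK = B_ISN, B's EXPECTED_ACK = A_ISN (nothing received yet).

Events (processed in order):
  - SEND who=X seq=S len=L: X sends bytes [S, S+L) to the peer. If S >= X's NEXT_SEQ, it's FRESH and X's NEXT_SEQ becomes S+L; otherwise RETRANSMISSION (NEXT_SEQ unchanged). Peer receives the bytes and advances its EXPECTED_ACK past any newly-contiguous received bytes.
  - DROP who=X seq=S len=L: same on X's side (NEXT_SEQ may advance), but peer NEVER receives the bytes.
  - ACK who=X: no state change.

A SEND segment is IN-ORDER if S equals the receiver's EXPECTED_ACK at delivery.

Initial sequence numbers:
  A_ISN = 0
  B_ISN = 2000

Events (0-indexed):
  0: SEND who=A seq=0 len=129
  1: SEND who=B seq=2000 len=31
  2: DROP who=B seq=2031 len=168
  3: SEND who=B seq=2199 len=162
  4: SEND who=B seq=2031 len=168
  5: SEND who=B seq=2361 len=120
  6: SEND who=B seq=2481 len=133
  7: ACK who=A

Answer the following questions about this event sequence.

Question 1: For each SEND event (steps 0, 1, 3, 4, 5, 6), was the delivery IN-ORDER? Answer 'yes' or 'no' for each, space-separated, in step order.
Answer: yes yes no yes yes yes

Derivation:
Step 0: SEND seq=0 -> in-order
Step 1: SEND seq=2000 -> in-order
Step 3: SEND seq=2199 -> out-of-order
Step 4: SEND seq=2031 -> in-order
Step 5: SEND seq=2361 -> in-order
Step 6: SEND seq=2481 -> in-order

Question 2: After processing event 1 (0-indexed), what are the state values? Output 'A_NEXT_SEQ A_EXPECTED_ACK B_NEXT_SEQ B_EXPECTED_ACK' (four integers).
After event 0: A_seq=129 A_ack=2000 B_seq=2000 B_ack=129
After event 1: A_seq=129 A_ack=2031 B_seq=2031 B_ack=129

129 2031 2031 129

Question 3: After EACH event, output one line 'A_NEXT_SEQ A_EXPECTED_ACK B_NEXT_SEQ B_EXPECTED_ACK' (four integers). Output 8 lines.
129 2000 2000 129
129 2031 2031 129
129 2031 2199 129
129 2031 2361 129
129 2361 2361 129
129 2481 2481 129
129 2614 2614 129
129 2614 2614 129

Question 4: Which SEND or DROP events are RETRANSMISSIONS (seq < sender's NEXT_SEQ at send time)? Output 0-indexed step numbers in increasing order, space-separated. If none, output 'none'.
Answer: 4

Derivation:
Step 0: SEND seq=0 -> fresh
Step 1: SEND seq=2000 -> fresh
Step 2: DROP seq=2031 -> fresh
Step 3: SEND seq=2199 -> fresh
Step 4: SEND seq=2031 -> retransmit
Step 5: SEND seq=2361 -> fresh
Step 6: SEND seq=2481 -> fresh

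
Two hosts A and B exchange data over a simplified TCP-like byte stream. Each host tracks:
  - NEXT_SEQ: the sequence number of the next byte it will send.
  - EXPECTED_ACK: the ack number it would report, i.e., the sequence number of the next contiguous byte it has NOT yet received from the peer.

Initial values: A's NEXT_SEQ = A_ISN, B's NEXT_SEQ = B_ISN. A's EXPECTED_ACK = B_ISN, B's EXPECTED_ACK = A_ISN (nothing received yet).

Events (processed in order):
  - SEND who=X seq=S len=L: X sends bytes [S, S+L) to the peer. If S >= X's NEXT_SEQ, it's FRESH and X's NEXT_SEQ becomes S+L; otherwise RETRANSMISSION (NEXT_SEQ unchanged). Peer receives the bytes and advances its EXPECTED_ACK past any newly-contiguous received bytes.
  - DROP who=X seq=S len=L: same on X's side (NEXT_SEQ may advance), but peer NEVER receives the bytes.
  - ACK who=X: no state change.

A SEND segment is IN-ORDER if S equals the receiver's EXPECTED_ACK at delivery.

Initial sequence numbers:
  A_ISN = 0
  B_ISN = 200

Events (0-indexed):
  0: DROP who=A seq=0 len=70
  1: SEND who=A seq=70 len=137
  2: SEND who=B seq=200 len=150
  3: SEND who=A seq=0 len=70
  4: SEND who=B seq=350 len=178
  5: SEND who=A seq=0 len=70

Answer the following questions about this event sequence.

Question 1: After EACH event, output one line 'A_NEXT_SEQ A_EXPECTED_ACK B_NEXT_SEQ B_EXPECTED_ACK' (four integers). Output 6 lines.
70 200 200 0
207 200 200 0
207 350 350 0
207 350 350 207
207 528 528 207
207 528 528 207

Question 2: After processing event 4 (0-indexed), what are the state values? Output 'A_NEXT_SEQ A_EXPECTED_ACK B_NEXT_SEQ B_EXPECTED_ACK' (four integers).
After event 0: A_seq=70 A_ack=200 B_seq=200 B_ack=0
After event 1: A_seq=207 A_ack=200 B_seq=200 B_ack=0
After event 2: A_seq=207 A_ack=350 B_seq=350 B_ack=0
After event 3: A_seq=207 A_ack=350 B_seq=350 B_ack=207
After event 4: A_seq=207 A_ack=528 B_seq=528 B_ack=207

207 528 528 207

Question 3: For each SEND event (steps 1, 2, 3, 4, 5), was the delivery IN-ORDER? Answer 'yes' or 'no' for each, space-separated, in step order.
Step 1: SEND seq=70 -> out-of-order
Step 2: SEND seq=200 -> in-order
Step 3: SEND seq=0 -> in-order
Step 4: SEND seq=350 -> in-order
Step 5: SEND seq=0 -> out-of-order

Answer: no yes yes yes no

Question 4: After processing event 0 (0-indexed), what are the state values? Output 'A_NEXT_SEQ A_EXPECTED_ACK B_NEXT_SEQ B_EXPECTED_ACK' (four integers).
After event 0: A_seq=70 A_ack=200 B_seq=200 B_ack=0

70 200 200 0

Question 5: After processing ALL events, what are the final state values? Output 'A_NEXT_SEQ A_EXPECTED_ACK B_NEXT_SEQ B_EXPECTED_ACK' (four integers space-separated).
After event 0: A_seq=70 A_ack=200 B_seq=200 B_ack=0
After event 1: A_seq=207 A_ack=200 B_seq=200 B_ack=0
After event 2: A_seq=207 A_ack=350 B_seq=350 B_ack=0
After event 3: A_seq=207 A_ack=350 B_seq=350 B_ack=207
After event 4: A_seq=207 A_ack=528 B_seq=528 B_ack=207
After event 5: A_seq=207 A_ack=528 B_seq=528 B_ack=207

Answer: 207 528 528 207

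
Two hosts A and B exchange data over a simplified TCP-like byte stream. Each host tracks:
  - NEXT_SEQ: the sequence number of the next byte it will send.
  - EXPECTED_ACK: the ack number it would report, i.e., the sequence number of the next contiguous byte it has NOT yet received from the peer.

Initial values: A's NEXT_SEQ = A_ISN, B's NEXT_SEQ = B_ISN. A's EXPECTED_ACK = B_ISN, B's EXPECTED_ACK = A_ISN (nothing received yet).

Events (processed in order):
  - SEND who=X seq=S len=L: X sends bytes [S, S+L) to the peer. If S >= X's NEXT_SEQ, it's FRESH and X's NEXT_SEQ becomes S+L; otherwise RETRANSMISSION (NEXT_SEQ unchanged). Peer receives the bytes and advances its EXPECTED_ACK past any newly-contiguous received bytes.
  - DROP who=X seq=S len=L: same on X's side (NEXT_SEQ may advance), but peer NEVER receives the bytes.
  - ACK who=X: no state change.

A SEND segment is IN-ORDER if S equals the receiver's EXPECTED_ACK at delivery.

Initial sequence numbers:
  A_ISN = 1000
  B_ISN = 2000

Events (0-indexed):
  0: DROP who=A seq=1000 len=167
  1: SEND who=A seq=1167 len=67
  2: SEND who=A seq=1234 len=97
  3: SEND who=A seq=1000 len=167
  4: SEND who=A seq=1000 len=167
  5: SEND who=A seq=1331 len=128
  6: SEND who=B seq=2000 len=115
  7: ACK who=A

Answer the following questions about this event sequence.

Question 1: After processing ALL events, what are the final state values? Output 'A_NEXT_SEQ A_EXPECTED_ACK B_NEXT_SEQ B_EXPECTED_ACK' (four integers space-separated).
Answer: 1459 2115 2115 1459

Derivation:
After event 0: A_seq=1167 A_ack=2000 B_seq=2000 B_ack=1000
After event 1: A_seq=1234 A_ack=2000 B_seq=2000 B_ack=1000
After event 2: A_seq=1331 A_ack=2000 B_seq=2000 B_ack=1000
After event 3: A_seq=1331 A_ack=2000 B_seq=2000 B_ack=1331
After event 4: A_seq=1331 A_ack=2000 B_seq=2000 B_ack=1331
After event 5: A_seq=1459 A_ack=2000 B_seq=2000 B_ack=1459
After event 6: A_seq=1459 A_ack=2115 B_seq=2115 B_ack=1459
After event 7: A_seq=1459 A_ack=2115 B_seq=2115 B_ack=1459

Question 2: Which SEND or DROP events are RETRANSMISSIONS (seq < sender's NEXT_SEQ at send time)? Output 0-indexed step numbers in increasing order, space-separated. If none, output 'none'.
Answer: 3 4

Derivation:
Step 0: DROP seq=1000 -> fresh
Step 1: SEND seq=1167 -> fresh
Step 2: SEND seq=1234 -> fresh
Step 3: SEND seq=1000 -> retransmit
Step 4: SEND seq=1000 -> retransmit
Step 5: SEND seq=1331 -> fresh
Step 6: SEND seq=2000 -> fresh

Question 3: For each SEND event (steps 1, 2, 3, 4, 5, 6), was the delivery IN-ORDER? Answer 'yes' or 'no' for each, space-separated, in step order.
Step 1: SEND seq=1167 -> out-of-order
Step 2: SEND seq=1234 -> out-of-order
Step 3: SEND seq=1000 -> in-order
Step 4: SEND seq=1000 -> out-of-order
Step 5: SEND seq=1331 -> in-order
Step 6: SEND seq=2000 -> in-order

Answer: no no yes no yes yes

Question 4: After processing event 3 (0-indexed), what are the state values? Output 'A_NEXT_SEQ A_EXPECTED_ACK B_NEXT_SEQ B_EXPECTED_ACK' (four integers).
After event 0: A_seq=1167 A_ack=2000 B_seq=2000 B_ack=1000
After event 1: A_seq=1234 A_ack=2000 B_seq=2000 B_ack=1000
After event 2: A_seq=1331 A_ack=2000 B_seq=2000 B_ack=1000
After event 3: A_seq=1331 A_ack=2000 B_seq=2000 B_ack=1331

1331 2000 2000 1331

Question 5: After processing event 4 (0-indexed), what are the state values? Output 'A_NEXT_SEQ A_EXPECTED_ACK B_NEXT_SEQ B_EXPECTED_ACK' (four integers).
After event 0: A_seq=1167 A_ack=2000 B_seq=2000 B_ack=1000
After event 1: A_seq=1234 A_ack=2000 B_seq=2000 B_ack=1000
After event 2: A_seq=1331 A_ack=2000 B_seq=2000 B_ack=1000
After event 3: A_seq=1331 A_ack=2000 B_seq=2000 B_ack=1331
After event 4: A_seq=1331 A_ack=2000 B_seq=2000 B_ack=1331

1331 2000 2000 1331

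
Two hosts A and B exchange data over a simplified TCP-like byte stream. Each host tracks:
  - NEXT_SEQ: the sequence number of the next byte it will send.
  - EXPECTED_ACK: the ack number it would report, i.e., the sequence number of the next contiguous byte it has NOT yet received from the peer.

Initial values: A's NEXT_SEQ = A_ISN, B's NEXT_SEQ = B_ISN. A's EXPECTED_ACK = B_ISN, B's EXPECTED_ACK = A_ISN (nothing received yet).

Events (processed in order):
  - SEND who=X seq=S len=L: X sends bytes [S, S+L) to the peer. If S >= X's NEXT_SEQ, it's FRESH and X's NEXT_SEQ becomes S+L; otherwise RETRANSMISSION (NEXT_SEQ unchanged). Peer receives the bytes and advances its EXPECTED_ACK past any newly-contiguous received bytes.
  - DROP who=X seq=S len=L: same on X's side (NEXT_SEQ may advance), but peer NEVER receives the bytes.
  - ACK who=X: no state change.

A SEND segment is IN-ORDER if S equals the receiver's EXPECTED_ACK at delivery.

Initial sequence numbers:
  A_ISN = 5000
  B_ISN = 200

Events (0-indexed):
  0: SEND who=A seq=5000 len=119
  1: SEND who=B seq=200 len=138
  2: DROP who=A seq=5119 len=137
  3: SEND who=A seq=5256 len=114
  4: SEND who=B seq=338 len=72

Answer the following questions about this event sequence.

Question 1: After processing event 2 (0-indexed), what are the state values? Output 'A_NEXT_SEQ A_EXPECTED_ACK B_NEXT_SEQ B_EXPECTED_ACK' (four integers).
After event 0: A_seq=5119 A_ack=200 B_seq=200 B_ack=5119
After event 1: A_seq=5119 A_ack=338 B_seq=338 B_ack=5119
After event 2: A_seq=5256 A_ack=338 B_seq=338 B_ack=5119

5256 338 338 5119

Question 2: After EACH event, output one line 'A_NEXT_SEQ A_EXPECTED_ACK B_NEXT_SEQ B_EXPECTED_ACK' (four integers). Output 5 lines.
5119 200 200 5119
5119 338 338 5119
5256 338 338 5119
5370 338 338 5119
5370 410 410 5119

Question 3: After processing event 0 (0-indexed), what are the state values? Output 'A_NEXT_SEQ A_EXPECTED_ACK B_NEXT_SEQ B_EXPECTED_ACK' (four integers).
After event 0: A_seq=5119 A_ack=200 B_seq=200 B_ack=5119

5119 200 200 5119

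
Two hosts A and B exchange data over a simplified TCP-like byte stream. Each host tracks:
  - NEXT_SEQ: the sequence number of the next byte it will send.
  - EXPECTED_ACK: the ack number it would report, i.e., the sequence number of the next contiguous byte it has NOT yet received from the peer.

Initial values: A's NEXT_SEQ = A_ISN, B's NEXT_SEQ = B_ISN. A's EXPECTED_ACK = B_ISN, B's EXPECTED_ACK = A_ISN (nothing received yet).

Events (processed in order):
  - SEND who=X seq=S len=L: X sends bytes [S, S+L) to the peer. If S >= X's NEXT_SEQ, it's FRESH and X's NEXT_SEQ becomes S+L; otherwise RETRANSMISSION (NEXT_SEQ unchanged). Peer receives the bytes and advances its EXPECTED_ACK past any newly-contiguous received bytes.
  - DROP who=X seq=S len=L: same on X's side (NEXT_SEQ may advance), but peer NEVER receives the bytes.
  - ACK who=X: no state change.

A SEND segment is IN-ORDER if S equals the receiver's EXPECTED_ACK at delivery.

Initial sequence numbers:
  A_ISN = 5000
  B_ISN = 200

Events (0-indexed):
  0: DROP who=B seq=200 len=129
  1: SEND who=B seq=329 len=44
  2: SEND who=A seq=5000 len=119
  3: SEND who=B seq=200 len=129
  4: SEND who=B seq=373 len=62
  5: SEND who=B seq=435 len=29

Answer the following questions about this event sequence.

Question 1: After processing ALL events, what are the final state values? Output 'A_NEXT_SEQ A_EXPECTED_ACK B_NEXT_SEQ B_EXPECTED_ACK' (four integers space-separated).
After event 0: A_seq=5000 A_ack=200 B_seq=329 B_ack=5000
After event 1: A_seq=5000 A_ack=200 B_seq=373 B_ack=5000
After event 2: A_seq=5119 A_ack=200 B_seq=373 B_ack=5119
After event 3: A_seq=5119 A_ack=373 B_seq=373 B_ack=5119
After event 4: A_seq=5119 A_ack=435 B_seq=435 B_ack=5119
After event 5: A_seq=5119 A_ack=464 B_seq=464 B_ack=5119

Answer: 5119 464 464 5119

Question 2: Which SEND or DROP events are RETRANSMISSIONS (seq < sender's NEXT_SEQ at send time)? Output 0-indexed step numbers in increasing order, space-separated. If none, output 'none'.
Answer: 3

Derivation:
Step 0: DROP seq=200 -> fresh
Step 1: SEND seq=329 -> fresh
Step 2: SEND seq=5000 -> fresh
Step 3: SEND seq=200 -> retransmit
Step 4: SEND seq=373 -> fresh
Step 5: SEND seq=435 -> fresh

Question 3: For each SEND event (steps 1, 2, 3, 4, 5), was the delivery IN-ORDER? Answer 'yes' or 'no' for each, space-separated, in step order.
Step 1: SEND seq=329 -> out-of-order
Step 2: SEND seq=5000 -> in-order
Step 3: SEND seq=200 -> in-order
Step 4: SEND seq=373 -> in-order
Step 5: SEND seq=435 -> in-order

Answer: no yes yes yes yes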